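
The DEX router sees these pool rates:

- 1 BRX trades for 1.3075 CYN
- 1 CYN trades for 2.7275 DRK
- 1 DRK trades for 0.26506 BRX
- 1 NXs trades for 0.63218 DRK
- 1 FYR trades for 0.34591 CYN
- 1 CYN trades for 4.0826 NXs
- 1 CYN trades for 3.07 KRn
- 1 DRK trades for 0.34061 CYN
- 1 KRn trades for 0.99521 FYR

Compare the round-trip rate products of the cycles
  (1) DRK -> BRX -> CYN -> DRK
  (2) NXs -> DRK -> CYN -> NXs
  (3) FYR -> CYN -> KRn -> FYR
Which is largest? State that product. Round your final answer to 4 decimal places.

(1) 0.26506 × 1.3075 × 2.7275 = 0.94526
(2) 0.63218 × 0.34061 × 4.0826 = 0.87909
(3) 0.34591 × 3.07 × 0.99521 = 1.05686
Highest is cycle (3) at 1.0569 (>1, arbitrage).

1.0569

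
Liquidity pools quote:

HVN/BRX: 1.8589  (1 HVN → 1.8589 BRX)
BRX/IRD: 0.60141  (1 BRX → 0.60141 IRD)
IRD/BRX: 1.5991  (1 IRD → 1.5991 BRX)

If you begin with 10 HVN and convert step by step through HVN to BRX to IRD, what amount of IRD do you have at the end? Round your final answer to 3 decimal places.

11.180

10 HVN × 1.8589 = 18.589 BRX
18.589 BRX × 0.60141 = 11.17961049 IRD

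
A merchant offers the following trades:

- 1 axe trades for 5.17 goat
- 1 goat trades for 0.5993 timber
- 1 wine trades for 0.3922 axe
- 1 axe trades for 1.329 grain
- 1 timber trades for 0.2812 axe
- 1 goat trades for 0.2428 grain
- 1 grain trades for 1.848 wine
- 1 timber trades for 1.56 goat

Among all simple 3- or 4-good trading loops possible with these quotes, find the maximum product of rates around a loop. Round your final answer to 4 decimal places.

wine→axe→grain→wine: 0.3922 × 1.329 × 1.848 = 0.96324
wine→axe→goat→grain→wine: 0.3922 × 5.17 × 0.2428 × 1.848 = 0.90981
axe→goat→timber→axe: 5.17 × 0.5993 × 0.2812 = 0.87126
Maximum is wine→axe→grain→wine at 0.9632; no arbitrage — every cycle loses value.

0.9632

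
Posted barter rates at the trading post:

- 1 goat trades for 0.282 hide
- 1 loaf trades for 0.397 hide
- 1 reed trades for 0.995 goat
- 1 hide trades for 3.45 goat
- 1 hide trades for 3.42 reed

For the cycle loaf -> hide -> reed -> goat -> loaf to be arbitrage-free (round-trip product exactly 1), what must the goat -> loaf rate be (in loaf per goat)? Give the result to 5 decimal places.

0.74022

Known legs of the cycle: 0.397 × 3.42 × 0.995 = 1.3509513
For no arbitrage the full-cycle product must be 1, so the missing rate is 1 / 1.3509513 ≈ 0.7402191.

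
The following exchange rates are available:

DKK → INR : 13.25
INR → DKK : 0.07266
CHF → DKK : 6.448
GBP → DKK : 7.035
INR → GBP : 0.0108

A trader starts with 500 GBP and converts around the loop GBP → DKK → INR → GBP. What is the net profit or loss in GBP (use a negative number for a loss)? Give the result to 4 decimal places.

500 GBP × 7.035 = 3517.5 DKK
3517.5 DKK × 13.25 = 46606.875 INR
46606.875 INR × 0.0108 = 503.35425 GBP
Net change: 503.35425 − 500 = 3.35425 GBP

3.3543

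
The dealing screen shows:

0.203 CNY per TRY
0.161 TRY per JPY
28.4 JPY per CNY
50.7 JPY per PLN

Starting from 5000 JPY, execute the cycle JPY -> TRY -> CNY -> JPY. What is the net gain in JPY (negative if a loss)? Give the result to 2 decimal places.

5000 JPY × 0.161 = 805 TRY
805 TRY × 0.203 = 163.415 CNY
163.415 CNY × 28.4 = 4640.986 JPY
Net change: 4640.986 − 5000 = -359.014 JPY

-359.01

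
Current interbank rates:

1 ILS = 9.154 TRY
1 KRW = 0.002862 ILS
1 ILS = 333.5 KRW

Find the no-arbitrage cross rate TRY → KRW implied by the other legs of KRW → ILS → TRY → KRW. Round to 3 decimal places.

Known legs of the cycle: 0.002862 × 9.154 = 0.026198748
For no arbitrage the full-cycle product must be 1, so the missing rate is 1 / 0.026198748 ≈ 38.16976.

38.170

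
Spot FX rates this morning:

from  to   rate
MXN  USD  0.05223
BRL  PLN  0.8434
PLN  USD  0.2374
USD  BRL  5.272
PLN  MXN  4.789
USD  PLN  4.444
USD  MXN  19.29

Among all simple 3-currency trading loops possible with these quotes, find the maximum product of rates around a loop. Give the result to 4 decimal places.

USD→PLN→MXN→USD: 4.444 × 4.789 × 0.05223 = 1.11158
BRL→PLN→USD→BRL: 0.8434 × 0.2374 × 5.272 = 1.05558
Maximum is USD→PLN→MXN→USD at 1.1116; arbitrage exists.

1.1116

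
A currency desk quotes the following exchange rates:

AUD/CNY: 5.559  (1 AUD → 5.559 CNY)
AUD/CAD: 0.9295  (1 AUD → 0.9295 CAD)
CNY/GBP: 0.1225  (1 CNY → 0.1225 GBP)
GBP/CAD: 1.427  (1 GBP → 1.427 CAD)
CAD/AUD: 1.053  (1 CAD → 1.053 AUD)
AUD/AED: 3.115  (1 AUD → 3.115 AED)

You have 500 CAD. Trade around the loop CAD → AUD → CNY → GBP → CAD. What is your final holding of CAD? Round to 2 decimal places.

511.63

500 CAD × 1.053 = 526.5 AUD
526.5 AUD × 5.559 = 2926.8135 CNY
2926.8135 CNY × 0.1225 = 358.53465375 GBP
358.53465375 GBP × 1.427 = 511.62895090125 CAD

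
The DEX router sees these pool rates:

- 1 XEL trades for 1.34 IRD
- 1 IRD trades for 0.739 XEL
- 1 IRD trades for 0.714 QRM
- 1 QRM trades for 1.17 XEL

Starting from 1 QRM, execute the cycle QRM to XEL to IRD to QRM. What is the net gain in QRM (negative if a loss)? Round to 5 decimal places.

1 QRM × 1.17 = 1.17 XEL
1.17 XEL × 1.34 = 1.5678 IRD
1.5678 IRD × 0.714 = 1.1194092 QRM
Net change: 1.1194092 − 1 = 0.1194092 QRM

0.11941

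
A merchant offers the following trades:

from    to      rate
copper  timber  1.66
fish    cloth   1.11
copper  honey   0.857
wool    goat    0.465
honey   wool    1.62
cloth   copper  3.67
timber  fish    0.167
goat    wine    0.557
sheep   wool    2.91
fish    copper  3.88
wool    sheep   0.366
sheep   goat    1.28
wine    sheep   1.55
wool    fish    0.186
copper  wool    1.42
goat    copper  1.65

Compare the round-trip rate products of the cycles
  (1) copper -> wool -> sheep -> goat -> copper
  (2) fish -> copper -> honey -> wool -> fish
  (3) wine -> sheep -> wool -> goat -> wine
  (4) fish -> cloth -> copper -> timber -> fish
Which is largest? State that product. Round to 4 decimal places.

1.1682

(1) 1.42 × 0.366 × 1.28 × 1.65 = 1.09765
(2) 3.88 × 0.857 × 1.62 × 0.186 = 1.00194
(3) 1.55 × 2.91 × 0.465 × 0.557 = 1.16824
(4) 1.11 × 3.67 × 1.66 × 0.167 = 1.12931
Highest is cycle (3) at 1.1682 (>1, arbitrage).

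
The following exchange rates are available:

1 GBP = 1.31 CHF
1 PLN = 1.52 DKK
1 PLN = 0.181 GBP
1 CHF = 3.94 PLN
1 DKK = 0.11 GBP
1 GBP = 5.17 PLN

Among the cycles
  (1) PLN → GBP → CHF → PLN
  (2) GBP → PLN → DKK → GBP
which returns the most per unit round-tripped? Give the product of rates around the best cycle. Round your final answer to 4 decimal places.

(1) 0.181 × 1.31 × 3.94 = 0.93421
(2) 5.17 × 1.52 × 0.11 = 0.86442
Highest is cycle (1) at 0.9342 (≤1, no arbitrage).

0.9342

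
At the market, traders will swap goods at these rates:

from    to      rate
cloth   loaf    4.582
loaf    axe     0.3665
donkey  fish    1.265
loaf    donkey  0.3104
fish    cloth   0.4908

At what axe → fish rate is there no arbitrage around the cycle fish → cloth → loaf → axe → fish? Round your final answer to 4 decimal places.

Known legs of the cycle: 0.4908 × 4.582 × 0.3665 = 0.8242019124
For no arbitrage the full-cycle product must be 1, so the missing rate is 1 / 0.8242019124 ≈ 1.213295.

1.2133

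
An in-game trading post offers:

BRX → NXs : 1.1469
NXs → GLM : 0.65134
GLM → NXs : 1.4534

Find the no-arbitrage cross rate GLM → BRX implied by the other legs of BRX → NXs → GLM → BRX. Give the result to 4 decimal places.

1.3386

Known legs of the cycle: 1.1469 × 0.65134 = 0.747021846
For no arbitrage the full-cycle product must be 1, so the missing rate is 1 / 0.747021846 ≈ 1.338649.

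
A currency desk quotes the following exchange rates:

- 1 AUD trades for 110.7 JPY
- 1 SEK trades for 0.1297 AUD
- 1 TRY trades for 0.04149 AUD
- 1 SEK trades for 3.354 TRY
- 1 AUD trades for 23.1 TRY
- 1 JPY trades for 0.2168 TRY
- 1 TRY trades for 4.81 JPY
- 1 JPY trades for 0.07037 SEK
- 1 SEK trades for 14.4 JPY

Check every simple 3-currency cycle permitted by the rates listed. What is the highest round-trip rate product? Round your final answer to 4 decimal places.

SEK→TRY→JPY→SEK: 3.354 × 4.81 × 0.07037 = 1.13526
AUD→JPY→SEK→AUD: 110.7 × 0.07037 × 0.1297 = 1.01036
AUD→JPY→TRY→AUD: 110.7 × 0.2168 × 0.04149 = 0.99575
Maximum is SEK→TRY→JPY→SEK at 1.1353; arbitrage exists.

1.1353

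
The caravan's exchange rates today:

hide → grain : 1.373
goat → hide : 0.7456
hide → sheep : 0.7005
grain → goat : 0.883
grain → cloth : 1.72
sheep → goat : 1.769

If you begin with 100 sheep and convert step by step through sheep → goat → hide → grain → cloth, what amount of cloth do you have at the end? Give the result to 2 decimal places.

311.48

100 sheep × 1.769 = 176.9 goat
176.9 goat × 0.7456 = 131.89664 hide
131.89664 hide × 1.373 = 181.09408672 grain
181.09408672 grain × 1.72 = 311.4818291584 cloth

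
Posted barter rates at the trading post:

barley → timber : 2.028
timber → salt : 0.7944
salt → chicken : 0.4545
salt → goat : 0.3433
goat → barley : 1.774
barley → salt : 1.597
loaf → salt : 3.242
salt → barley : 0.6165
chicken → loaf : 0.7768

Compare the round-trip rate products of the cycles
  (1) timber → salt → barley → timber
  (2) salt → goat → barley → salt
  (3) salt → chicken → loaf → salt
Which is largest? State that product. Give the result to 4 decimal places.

(1) 0.7944 × 0.6165 × 2.028 = 0.99321
(2) 0.3433 × 1.774 × 1.597 = 0.97260
(3) 0.4545 × 0.7768 × 3.242 = 1.14461
Highest is cycle (3) at 1.1446 (>1, arbitrage).

1.1446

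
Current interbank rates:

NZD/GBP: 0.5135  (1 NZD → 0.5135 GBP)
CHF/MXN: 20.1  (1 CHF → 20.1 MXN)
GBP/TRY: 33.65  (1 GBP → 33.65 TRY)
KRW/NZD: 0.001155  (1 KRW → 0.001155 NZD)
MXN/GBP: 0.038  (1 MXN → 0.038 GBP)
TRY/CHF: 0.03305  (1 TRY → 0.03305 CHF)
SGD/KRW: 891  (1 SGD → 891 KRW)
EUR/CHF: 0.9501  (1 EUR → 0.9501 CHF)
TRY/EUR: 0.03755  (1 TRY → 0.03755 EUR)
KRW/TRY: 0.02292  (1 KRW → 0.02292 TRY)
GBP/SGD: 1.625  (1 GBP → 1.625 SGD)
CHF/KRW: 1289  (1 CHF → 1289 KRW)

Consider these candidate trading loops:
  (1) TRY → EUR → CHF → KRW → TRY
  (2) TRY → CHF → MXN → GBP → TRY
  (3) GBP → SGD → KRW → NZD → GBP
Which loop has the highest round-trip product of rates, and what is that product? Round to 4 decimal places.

(1) 0.03755 × 0.9501 × 1289 × 0.02292 = 1.05401
(2) 0.03305 × 20.1 × 0.038 × 33.65 = 0.84945
(3) 1.625 × 891 × 0.001155 × 0.5135 = 0.85872
Highest is cycle (1) at 1.0540 (>1, arbitrage).

1.0540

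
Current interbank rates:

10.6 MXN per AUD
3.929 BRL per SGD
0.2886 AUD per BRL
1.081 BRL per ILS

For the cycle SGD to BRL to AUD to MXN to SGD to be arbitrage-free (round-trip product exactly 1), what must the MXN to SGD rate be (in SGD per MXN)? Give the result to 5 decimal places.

Known legs of the cycle: 3.929 × 0.2886 × 10.6 = 12.01943964
For no arbitrage the full-cycle product must be 1, so the missing rate is 1 / 12.01943964 ≈ 0.0831986.

0.08320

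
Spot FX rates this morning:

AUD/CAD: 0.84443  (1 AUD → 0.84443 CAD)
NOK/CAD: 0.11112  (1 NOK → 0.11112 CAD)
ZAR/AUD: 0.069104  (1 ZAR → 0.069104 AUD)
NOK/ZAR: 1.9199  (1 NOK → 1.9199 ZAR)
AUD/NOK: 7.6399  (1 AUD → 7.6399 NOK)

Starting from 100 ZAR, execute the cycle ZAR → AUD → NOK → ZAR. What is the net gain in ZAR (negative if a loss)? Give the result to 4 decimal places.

1.3607

100 ZAR × 0.069104 = 6.9104 AUD
6.9104 AUD × 7.6399 = 52.79476496 NOK
52.79476496 NOK × 1.9199 = 101.360669246704 ZAR
Net change: 101.360669246704 − 100 = 1.360669246704 ZAR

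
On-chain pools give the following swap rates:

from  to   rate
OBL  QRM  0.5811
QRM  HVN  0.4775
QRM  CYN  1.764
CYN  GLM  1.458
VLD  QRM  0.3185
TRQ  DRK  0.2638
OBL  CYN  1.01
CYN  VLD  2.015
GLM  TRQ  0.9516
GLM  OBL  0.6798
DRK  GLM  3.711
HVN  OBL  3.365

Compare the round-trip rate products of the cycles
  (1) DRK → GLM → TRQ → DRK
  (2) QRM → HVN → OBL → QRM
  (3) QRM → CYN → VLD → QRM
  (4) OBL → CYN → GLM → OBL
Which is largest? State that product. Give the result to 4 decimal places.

1.1321

(1) 3.711 × 0.9516 × 0.2638 = 0.93158
(2) 0.4775 × 3.365 × 0.5811 = 0.93370
(3) 1.764 × 2.015 × 0.3185 = 1.13210
(4) 1.01 × 1.458 × 0.6798 = 1.00106
Highest is cycle (3) at 1.1321 (>1, arbitrage).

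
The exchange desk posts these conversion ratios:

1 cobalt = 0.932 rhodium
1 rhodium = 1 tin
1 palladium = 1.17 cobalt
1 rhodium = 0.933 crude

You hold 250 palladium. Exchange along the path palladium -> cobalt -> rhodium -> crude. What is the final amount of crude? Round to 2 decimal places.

254.35

250 palladium × 1.17 = 292.5 cobalt
292.5 cobalt × 0.932 = 272.61 rhodium
272.61 rhodium × 0.933 = 254.34513 crude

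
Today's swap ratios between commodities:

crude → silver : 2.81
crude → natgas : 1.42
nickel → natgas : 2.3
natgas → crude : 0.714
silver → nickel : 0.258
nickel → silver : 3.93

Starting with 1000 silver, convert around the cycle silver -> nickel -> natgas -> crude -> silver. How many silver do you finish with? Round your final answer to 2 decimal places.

1000 silver × 0.258 = 258 nickel
258 nickel × 2.3 = 593.4 natgas
593.4 natgas × 0.714 = 423.6876 crude
423.6876 crude × 2.81 = 1190.562156 silver

1190.56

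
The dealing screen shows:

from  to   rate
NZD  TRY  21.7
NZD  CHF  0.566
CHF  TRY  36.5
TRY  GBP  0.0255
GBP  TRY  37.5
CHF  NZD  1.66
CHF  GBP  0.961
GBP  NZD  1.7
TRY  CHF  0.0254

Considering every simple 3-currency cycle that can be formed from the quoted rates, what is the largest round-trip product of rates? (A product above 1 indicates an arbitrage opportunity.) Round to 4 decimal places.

GBP→NZD→TRY→GBP: 1.7 × 21.7 × 0.0255 = 0.94070
GBP→NZD→CHF→GBP: 1.7 × 0.566 × 0.961 = 0.92467
GBP→TRY→CHF→GBP: 37.5 × 0.0254 × 0.961 = 0.91535
NZD→TRY→CHF→NZD: 21.7 × 0.0254 × 1.66 = 0.91496
Maximum is GBP→NZD→TRY→GBP at 0.9407; no arbitrage — every cycle loses value.

0.9407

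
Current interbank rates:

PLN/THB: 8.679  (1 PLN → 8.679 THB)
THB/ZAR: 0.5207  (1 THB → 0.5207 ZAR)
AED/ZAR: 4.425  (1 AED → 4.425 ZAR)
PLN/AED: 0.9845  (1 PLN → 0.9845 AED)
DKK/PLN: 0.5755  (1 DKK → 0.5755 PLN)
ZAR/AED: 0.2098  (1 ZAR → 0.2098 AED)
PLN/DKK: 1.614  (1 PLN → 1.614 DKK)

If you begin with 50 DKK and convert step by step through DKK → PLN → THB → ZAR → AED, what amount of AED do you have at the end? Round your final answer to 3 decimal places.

50 DKK × 0.5755 = 28.775 PLN
28.775 PLN × 8.679 = 249.738225 THB
249.738225 THB × 0.5207 = 130.0386937575 ZAR
130.0386937575 ZAR × 0.2098 = 27.2821179503235 AED

27.282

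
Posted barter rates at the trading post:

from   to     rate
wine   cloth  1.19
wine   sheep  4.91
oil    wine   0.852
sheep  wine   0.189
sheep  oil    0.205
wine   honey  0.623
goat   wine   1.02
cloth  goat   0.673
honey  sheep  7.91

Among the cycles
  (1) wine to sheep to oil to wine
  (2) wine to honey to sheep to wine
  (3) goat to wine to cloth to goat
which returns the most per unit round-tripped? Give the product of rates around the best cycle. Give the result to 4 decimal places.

(1) 4.91 × 0.205 × 0.852 = 0.85758
(2) 0.623 × 7.91 × 0.189 = 0.93138
(3) 1.02 × 1.19 × 0.673 = 0.81689
Highest is cycle (2) at 0.9314 (≤1, no arbitrage).

0.9314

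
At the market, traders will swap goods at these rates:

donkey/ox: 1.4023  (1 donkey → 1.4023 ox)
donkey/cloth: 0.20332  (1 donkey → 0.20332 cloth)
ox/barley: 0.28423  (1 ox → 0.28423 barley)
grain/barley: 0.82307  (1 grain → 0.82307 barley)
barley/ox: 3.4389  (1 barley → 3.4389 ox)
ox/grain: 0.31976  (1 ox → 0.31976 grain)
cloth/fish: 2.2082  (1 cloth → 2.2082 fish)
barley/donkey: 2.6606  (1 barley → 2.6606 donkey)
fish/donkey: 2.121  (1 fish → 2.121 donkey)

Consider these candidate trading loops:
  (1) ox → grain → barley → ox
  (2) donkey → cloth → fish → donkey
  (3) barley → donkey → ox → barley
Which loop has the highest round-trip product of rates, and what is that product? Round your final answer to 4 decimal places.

(1) 0.31976 × 0.82307 × 3.4389 = 0.90507
(2) 0.20332 × 2.2082 × 2.121 = 0.95227
(3) 2.6606 × 1.4023 × 0.28423 = 1.06045
Highest is cycle (3) at 1.0605 (>1, arbitrage).

1.0605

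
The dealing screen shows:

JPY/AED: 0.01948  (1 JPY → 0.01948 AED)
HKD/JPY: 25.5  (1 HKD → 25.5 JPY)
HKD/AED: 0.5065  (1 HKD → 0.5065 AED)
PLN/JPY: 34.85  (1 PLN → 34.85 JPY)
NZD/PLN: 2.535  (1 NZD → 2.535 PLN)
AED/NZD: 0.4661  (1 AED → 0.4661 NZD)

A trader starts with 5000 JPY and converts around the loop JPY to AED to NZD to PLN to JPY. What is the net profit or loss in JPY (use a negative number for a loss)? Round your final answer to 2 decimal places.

5000 JPY × 0.01948 = 97.4 AED
97.4 AED × 0.4661 = 45.39814 NZD
45.39814 NZD × 2.535 = 115.0842849 PLN
115.0842849 PLN × 34.85 = 4010.687328765 JPY
Net change: 4010.687328765 − 5000 = -989.312671235 JPY

-989.31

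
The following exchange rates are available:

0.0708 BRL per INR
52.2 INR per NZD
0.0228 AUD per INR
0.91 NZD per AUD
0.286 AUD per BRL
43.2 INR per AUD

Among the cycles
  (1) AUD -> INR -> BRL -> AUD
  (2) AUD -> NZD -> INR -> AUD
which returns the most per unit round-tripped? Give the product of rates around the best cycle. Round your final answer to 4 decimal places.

(1) 43.2 × 0.0708 × 0.286 = 0.87475
(2) 0.91 × 52.2 × 0.0228 = 1.08305
Highest is cycle (2) at 1.0830 (>1, arbitrage).

1.0830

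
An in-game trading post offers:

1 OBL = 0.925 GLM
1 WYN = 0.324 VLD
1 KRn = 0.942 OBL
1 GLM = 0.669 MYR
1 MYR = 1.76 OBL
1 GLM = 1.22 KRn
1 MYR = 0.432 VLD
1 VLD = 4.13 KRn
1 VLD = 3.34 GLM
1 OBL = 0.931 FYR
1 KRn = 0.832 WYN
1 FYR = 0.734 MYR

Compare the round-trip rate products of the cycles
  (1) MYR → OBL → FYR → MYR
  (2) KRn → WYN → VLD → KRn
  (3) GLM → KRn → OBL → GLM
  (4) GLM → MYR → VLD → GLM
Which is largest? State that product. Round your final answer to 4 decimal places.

(1) 1.76 × 0.931 × 0.734 = 1.20270
(2) 0.832 × 0.324 × 4.13 = 1.11332
(3) 1.22 × 0.942 × 0.925 = 1.06305
(4) 0.669 × 0.432 × 3.34 = 0.96529
Highest is cycle (1) at 1.2027 (>1, arbitrage).

1.2027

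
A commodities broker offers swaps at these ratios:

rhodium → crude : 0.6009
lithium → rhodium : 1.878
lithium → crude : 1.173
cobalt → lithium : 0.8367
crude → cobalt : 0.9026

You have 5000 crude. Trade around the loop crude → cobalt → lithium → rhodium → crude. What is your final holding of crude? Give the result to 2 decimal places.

5000 crude × 0.9026 = 4513 cobalt
4513 cobalt × 0.8367 = 3776.0271 lithium
3776.0271 lithium × 1.878 = 7091.3788938 rhodium
7091.3788938 rhodium × 0.6009 = 4261.20957728442 crude

4261.21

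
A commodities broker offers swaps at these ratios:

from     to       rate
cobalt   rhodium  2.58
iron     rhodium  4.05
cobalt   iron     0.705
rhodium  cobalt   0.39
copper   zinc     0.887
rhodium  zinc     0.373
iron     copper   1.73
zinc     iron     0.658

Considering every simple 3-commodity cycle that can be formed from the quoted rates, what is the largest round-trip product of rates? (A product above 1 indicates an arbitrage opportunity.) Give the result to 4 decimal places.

cobalt→iron→rhodium→cobalt: 0.705 × 4.05 × 0.39 = 1.11355
iron→copper→zinc→iron: 1.73 × 0.887 × 0.658 = 1.00971
iron→rhodium→zinc→iron: 4.05 × 0.373 × 0.658 = 0.99401
Maximum is cobalt→iron→rhodium→cobalt at 1.1135; arbitrage exists.

1.1135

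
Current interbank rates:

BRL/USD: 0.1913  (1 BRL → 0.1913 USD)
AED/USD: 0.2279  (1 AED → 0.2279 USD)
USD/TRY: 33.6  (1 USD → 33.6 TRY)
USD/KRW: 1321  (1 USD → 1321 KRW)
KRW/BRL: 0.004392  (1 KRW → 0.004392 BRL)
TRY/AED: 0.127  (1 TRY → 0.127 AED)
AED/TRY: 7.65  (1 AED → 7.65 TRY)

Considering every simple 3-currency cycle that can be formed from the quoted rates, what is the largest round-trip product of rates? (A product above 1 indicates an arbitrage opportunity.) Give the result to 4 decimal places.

1.1099

KRW→BRL→USD→KRW: 0.004392 × 0.1913 × 1321 = 1.10989
TRY→AED→USD→TRY: 0.127 × 0.2279 × 33.6 = 0.97249
Maximum is KRW→BRL→USD→KRW at 1.1099; arbitrage exists.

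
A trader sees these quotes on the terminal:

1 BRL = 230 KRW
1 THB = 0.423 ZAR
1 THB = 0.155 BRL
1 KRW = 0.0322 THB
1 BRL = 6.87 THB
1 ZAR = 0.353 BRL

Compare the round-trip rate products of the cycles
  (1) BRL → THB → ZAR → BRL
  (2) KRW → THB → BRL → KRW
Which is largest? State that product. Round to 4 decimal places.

(1) 6.87 × 0.423 × 0.353 = 1.02582
(2) 0.0322 × 0.155 × 230 = 1.14793
Highest is cycle (2) at 1.1479 (>1, arbitrage).

1.1479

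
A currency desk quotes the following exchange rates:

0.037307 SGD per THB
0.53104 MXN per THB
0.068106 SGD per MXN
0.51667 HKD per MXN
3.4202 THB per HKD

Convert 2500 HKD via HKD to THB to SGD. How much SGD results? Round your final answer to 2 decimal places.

318.99

2500 HKD × 3.4202 = 8550.5 THB
8550.5 THB × 0.037307 = 318.9935035 SGD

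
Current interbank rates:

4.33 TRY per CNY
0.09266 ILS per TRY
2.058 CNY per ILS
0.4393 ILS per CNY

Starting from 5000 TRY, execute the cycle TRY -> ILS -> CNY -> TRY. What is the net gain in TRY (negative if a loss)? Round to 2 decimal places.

-871.47

5000 TRY × 0.09266 = 463.3 ILS
463.3 ILS × 2.058 = 953.4714 CNY
953.4714 CNY × 4.33 = 4128.531162 TRY
Net change: 4128.531162 − 5000 = -871.468838 TRY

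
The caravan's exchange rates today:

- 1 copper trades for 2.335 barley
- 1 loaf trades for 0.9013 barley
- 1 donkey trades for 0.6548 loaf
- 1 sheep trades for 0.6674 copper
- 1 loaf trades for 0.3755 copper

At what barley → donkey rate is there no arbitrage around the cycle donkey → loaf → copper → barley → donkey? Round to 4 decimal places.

Known legs of the cycle: 0.6548 × 0.3755 × 2.335 = 0.574123729
For no arbitrage the full-cycle product must be 1, so the missing rate is 1 / 0.574123729 ≈ 1.741785.

1.7418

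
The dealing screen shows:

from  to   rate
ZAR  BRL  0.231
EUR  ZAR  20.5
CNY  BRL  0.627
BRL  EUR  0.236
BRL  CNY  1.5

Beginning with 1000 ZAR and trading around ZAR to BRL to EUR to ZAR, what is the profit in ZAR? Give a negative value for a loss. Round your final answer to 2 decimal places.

1000 ZAR × 0.231 = 231 BRL
231 BRL × 0.236 = 54.516 EUR
54.516 EUR × 20.5 = 1117.578 ZAR
Net change: 1117.578 − 1000 = 117.578 ZAR

117.58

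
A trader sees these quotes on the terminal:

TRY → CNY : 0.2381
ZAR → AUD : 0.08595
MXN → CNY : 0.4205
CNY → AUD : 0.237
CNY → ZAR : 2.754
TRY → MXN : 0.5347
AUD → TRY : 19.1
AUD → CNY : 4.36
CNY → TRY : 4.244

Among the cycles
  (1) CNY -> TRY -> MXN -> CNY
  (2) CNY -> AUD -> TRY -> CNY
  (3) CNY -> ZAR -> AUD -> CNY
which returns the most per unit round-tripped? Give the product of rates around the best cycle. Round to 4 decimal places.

1.0778

(1) 4.244 × 0.5347 × 0.4205 = 0.95423
(2) 0.237 × 19.1 × 0.2381 = 1.07781
(3) 2.754 × 0.08595 × 4.36 = 1.03204
Highest is cycle (2) at 1.0778 (>1, arbitrage).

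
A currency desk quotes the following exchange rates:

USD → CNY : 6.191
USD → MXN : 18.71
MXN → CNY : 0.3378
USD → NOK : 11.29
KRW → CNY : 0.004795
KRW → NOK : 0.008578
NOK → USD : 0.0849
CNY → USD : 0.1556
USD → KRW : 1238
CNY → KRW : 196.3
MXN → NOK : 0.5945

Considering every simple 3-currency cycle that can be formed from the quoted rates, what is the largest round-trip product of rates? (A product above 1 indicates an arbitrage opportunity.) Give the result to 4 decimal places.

0.9834

CNY→USD→MXN→CNY: 0.1556 × 18.71 × 0.3378 = 0.98343
MXN→NOK→USD→MXN: 0.5945 × 0.0849 × 18.71 = 0.94435
KRW→CNY→USD→KRW: 0.004795 × 0.1556 × 1238 = 0.92367
KRW→NOK→USD→KRW: 0.008578 × 0.0849 × 1238 = 0.90160
Maximum is CNY→USD→MXN→CNY at 0.9834; no arbitrage — every cycle loses value.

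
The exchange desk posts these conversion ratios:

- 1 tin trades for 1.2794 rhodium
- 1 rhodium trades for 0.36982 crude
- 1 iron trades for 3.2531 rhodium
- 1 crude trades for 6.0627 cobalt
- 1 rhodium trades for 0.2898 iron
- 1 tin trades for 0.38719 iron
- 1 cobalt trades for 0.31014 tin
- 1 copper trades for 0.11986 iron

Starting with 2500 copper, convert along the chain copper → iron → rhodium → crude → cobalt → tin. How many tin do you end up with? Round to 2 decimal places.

677.84

2500 copper × 0.11986 = 299.65 iron
299.65 iron × 3.2531 = 974.791415 rhodium
974.791415 rhodium × 0.36982 = 360.4973610953 crude
360.4973610953 crude × 6.0627 = 2185.58735111247531 cobalt
2185.58735111247531 cobalt × 0.31014 = 677.8380610740230926434 tin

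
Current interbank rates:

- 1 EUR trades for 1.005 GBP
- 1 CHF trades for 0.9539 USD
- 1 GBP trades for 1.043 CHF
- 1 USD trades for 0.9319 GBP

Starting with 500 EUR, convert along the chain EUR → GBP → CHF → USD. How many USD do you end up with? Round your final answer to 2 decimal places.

500 EUR × 1.005 = 502.5 GBP
502.5 GBP × 1.043 = 524.1075 CHF
524.1075 CHF × 0.9539 = 499.94614425 USD

499.95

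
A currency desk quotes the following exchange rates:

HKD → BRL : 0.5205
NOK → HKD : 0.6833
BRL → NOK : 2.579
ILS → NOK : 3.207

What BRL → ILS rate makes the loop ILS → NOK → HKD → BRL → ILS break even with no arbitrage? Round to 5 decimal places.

Known legs of the cycle: 3.207 × 0.6833 × 0.5205 = 1.14059408355
For no arbitrage the full-cycle product must be 1, so the missing rate is 1 / 1.14059408355 ≈ 0.8767361.

0.87674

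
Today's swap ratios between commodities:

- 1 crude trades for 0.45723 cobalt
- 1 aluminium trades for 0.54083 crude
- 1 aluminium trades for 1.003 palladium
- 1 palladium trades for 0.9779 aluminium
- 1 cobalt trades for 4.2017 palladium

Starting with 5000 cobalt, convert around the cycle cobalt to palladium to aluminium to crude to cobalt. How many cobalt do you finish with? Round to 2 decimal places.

5080.25

5000 cobalt × 4.2017 = 21008.5 palladium
21008.5 palladium × 0.9779 = 20544.21215 aluminium
20544.21215 aluminium × 0.54083 = 11110.9262570845 crude
11110.9262570845 crude × 0.45723 = 5080.248812526745935 cobalt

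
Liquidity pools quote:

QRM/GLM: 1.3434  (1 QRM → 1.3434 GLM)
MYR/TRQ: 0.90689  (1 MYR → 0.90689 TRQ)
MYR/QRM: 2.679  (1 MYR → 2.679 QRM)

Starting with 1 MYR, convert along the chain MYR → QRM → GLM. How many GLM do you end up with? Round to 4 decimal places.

3.5990

1 MYR × 2.679 = 2.679 QRM
2.679 QRM × 1.3434 = 3.5989686 GLM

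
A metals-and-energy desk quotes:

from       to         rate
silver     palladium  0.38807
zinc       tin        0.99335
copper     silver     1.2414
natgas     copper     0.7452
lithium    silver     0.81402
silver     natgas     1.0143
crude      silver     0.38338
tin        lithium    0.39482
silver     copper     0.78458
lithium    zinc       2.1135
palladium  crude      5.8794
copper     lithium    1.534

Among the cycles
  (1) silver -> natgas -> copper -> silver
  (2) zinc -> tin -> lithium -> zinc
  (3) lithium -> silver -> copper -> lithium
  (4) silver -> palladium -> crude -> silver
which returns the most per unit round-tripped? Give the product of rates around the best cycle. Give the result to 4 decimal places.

0.9797

(1) 1.0143 × 0.7452 × 1.2414 = 0.93832
(2) 0.99335 × 0.39482 × 2.1135 = 0.82890
(3) 0.81402 × 0.78458 × 1.534 = 0.97971
(4) 0.38807 × 5.8794 × 0.38338 = 0.87473
Highest is cycle (3) at 0.9797 (≤1, no arbitrage).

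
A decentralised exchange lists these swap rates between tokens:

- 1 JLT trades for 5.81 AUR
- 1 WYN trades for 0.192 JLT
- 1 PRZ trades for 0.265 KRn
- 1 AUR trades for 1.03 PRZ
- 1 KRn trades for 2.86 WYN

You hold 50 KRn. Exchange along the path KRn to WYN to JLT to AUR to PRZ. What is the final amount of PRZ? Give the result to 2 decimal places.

50 KRn × 2.86 = 143 WYN
143 WYN × 0.192 = 27.456 JLT
27.456 JLT × 5.81 = 159.51936 AUR
159.51936 AUR × 1.03 = 164.3049408 PRZ

164.30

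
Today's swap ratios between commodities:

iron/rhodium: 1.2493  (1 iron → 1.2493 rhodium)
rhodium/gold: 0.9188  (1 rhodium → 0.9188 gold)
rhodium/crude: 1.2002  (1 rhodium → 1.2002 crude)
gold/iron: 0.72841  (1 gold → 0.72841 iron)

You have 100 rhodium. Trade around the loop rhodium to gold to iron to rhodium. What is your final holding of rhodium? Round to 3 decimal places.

83.611

100 rhodium × 0.9188 = 91.88 gold
91.88 gold × 0.72841 = 66.9263108 iron
66.9263108 iron × 1.2493 = 83.61104008244 rhodium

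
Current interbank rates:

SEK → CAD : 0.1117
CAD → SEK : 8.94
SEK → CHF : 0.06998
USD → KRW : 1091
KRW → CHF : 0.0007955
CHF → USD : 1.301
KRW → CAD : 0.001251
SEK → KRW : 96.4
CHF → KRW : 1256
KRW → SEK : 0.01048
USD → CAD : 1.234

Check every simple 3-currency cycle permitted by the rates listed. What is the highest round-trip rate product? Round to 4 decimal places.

1.1291

KRW→CHF→USD→KRW: 0.0007955 × 1.301 × 1091 = 1.12913
KRW→CAD→SEK→KRW: 0.001251 × 8.94 × 96.4 = 1.07813
KRW→SEK→CHF→KRW: 0.01048 × 0.06998 × 1256 = 0.92114
Maximum is KRW→CHF→USD→KRW at 1.1291; arbitrage exists.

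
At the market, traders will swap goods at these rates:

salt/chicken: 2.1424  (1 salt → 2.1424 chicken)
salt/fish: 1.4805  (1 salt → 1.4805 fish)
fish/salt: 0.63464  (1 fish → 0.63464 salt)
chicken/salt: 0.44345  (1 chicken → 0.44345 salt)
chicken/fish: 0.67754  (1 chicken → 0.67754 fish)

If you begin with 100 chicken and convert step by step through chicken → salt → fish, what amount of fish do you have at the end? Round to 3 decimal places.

100 chicken × 0.44345 = 44.345 salt
44.345 salt × 1.4805 = 65.6527725 fish

65.653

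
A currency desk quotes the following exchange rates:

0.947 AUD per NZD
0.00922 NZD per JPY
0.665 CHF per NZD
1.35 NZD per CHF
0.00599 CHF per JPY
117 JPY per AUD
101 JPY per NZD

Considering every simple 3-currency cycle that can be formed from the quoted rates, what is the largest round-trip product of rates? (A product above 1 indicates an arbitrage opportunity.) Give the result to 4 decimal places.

1.0216

AUD→JPY→NZD→AUD: 117 × 0.00922 × 0.947 = 1.02157
JPY→CHF→NZD→JPY: 0.00599 × 1.35 × 101 = 0.81674
Maximum is AUD→JPY→NZD→AUD at 1.0216; arbitrage exists.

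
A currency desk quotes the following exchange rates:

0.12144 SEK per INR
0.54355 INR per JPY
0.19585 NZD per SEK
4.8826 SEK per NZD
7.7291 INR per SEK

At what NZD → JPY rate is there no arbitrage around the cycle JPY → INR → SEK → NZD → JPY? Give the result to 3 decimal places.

Known legs of the cycle: 0.54355 × 0.12144 × 0.19585 = 0.0129278062452
For no arbitrage the full-cycle product must be 1, so the missing rate is 1 / 0.0129278062452 ≈ 77.35264.

77.353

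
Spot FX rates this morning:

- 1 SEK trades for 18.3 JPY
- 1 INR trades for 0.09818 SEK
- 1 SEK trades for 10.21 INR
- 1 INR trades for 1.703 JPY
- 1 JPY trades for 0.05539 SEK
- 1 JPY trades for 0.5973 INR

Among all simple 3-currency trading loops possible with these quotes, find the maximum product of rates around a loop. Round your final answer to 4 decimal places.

JPY→INR→SEK→JPY: 0.5973 × 0.09818 × 18.3 = 1.07317
JPY→SEK→INR→JPY: 0.05539 × 10.21 × 1.703 = 0.96310
Maximum is JPY→INR→SEK→JPY at 1.0732; arbitrage exists.

1.0732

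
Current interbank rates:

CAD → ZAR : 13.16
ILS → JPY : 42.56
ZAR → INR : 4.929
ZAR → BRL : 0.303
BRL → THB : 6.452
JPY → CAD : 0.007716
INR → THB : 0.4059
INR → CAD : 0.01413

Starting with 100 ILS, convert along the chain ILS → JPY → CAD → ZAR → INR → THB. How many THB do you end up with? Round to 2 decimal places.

864.62

100 ILS × 42.56 = 4256 JPY
4256 JPY × 0.007716 = 32.839296 CAD
32.839296 CAD × 13.16 = 432.16513536 ZAR
432.16513536 ZAR × 4.929 = 2130.14195218944 INR
2130.14195218944 INR × 0.4059 = 864.624618393693696 THB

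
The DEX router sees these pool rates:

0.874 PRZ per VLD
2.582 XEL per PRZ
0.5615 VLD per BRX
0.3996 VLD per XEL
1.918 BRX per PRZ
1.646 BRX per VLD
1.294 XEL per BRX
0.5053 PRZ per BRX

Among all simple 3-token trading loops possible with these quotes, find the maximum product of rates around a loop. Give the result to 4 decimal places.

0.9413

BRX→VLD→PRZ→BRX: 0.5615 × 0.874 × 1.918 = 0.94126
VLD→PRZ→XEL→VLD: 0.874 × 2.582 × 0.3996 = 0.90176
BRX→XEL→VLD→BRX: 1.294 × 0.3996 × 1.646 = 0.85112
Maximum is BRX→VLD→PRZ→BRX at 0.9413; no arbitrage — every cycle loses value.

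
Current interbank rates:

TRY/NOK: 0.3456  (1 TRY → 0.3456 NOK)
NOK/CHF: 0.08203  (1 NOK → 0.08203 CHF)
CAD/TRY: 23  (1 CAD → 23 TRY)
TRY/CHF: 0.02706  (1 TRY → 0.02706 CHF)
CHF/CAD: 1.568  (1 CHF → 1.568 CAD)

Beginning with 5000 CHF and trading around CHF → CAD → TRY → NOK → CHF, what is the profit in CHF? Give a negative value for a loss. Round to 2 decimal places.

111.99

5000 CHF × 1.568 = 7840 CAD
7840 CAD × 23 = 180320 TRY
180320 TRY × 0.3456 = 62318.592 NOK
62318.592 NOK × 0.08203 = 5111.99410176 CHF
Net change: 5111.99410176 − 5000 = 111.99410176 CHF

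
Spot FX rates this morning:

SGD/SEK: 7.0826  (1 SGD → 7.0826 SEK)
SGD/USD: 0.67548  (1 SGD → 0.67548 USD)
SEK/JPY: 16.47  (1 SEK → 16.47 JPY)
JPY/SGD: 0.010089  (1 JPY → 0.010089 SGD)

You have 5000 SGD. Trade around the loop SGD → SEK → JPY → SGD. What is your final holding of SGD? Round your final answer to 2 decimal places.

5000 SGD × 7.0826 = 35413 SEK
35413 SEK × 16.47 = 583252.11 JPY
583252.11 JPY × 0.010089 = 5884.43053779 SGD

5884.43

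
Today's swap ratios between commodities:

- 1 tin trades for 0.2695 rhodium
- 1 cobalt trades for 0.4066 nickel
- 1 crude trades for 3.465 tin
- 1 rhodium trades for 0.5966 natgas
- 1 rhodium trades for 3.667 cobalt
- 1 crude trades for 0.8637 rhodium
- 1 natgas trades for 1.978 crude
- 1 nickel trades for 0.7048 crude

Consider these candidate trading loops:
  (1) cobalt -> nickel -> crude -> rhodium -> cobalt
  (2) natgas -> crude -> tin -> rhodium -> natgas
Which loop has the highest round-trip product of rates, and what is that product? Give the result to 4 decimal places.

(1) 0.4066 × 0.7048 × 0.8637 × 3.667 = 0.90763
(2) 1.978 × 3.465 × 0.2695 × 0.5966 = 1.10197
Highest is cycle (2) at 1.1020 (>1, arbitrage).

1.1020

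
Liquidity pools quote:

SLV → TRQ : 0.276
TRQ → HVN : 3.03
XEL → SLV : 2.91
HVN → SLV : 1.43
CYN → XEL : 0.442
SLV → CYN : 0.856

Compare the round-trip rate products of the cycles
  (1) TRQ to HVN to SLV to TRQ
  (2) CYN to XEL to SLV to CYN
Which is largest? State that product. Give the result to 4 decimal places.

(1) 3.03 × 1.43 × 0.276 = 1.19588
(2) 0.442 × 2.91 × 0.856 = 1.10100
Highest is cycle (1) at 1.1959 (>1, arbitrage).

1.1959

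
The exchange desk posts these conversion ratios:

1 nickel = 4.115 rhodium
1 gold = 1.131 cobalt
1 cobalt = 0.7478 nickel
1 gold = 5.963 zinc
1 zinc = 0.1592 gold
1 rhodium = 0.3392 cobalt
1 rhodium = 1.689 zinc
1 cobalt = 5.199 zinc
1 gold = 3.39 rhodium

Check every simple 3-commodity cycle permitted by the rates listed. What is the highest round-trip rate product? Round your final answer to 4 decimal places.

1.0438

nickel→rhodium→cobalt→nickel: 4.115 × 0.3392 × 0.7478 = 1.04379
zinc→gold→cobalt→zinc: 0.1592 × 1.131 × 5.199 = 0.93611
zinc→gold→rhodium→zinc: 0.1592 × 3.39 × 1.689 = 0.91153
Maximum is nickel→rhodium→cobalt→nickel at 1.0438; arbitrage exists.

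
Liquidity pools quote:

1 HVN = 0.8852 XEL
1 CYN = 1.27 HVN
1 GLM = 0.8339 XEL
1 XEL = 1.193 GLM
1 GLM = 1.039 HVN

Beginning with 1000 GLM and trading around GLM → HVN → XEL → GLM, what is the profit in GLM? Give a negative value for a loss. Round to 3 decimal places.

97.229

1000 GLM × 1.039 = 1039 HVN
1039 HVN × 0.8852 = 919.7228 XEL
919.7228 XEL × 1.193 = 1097.2293004 GLM
Net change: 1097.2293004 − 1000 = 97.2293004 GLM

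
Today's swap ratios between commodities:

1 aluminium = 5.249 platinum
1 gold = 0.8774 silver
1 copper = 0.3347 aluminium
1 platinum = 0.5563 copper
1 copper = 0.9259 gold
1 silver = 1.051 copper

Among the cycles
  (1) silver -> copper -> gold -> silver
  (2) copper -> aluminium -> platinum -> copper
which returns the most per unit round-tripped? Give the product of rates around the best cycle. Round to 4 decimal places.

(1) 1.051 × 0.9259 × 0.8774 = 0.85382
(2) 0.3347 × 5.249 × 0.5563 = 0.97733
Highest is cycle (2) at 0.9773 (≤1, no arbitrage).

0.9773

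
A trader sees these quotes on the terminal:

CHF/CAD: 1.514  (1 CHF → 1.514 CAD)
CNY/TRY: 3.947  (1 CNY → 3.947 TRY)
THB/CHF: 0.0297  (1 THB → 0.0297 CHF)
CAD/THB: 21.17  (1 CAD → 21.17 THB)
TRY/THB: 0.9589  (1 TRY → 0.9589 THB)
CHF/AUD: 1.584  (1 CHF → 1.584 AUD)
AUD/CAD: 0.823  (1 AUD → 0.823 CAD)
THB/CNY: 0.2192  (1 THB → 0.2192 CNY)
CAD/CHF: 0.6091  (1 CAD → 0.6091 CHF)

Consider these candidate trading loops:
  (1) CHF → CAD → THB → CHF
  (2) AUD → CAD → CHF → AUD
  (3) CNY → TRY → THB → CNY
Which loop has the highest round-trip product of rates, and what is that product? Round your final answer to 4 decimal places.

0.9519

(1) 1.514 × 21.17 × 0.0297 = 0.95193
(2) 0.823 × 0.6091 × 1.584 = 0.79404
(3) 3.947 × 0.9589 × 0.2192 = 0.82962
Highest is cycle (1) at 0.9519 (≤1, no arbitrage).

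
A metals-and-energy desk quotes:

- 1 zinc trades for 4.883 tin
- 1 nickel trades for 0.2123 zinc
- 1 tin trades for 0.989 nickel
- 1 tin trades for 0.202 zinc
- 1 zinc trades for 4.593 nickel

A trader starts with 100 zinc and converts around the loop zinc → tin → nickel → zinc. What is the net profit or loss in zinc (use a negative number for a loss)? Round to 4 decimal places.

2.5258

100 zinc × 4.883 = 488.3 tin
488.3 tin × 0.989 = 482.9287 nickel
482.9287 nickel × 0.2123 = 102.52576301 zinc
Net change: 102.52576301 − 100 = 2.52576301 zinc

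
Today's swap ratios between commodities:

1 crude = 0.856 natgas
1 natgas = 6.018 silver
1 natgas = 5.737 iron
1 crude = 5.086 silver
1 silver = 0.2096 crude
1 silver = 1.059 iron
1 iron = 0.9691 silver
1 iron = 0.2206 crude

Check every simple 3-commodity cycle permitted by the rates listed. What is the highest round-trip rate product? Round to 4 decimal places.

crude→silver→iron→crude: 5.086 × 1.059 × 0.2206 = 1.18817
natgas→iron→crude→natgas: 5.737 × 0.2206 × 0.856 = 1.08334
natgas→silver→crude→natgas: 6.018 × 0.2096 × 0.856 = 1.07974
Maximum is crude→silver→iron→crude at 1.1882; arbitrage exists.

1.1882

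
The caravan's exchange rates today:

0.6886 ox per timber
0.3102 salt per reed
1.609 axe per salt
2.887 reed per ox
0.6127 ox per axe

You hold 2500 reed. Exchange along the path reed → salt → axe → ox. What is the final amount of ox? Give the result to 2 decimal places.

764.51

2500 reed × 0.3102 = 775.5 salt
775.5 salt × 1.609 = 1247.7795 axe
1247.7795 axe × 0.6127 = 764.51449965 ox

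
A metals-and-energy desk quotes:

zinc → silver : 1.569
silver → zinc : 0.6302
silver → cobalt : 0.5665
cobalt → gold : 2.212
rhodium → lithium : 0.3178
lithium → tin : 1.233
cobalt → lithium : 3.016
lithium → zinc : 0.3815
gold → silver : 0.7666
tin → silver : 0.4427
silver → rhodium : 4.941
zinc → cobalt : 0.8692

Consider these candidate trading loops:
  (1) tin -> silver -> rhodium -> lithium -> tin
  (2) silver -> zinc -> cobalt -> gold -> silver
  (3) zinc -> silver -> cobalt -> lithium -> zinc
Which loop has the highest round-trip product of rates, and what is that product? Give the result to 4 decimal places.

(1) 0.4427 × 4.941 × 0.3178 × 1.233 = 0.85712
(2) 0.6302 × 0.8692 × 2.212 × 0.7666 = 0.92886
(3) 1.569 × 0.5665 × 3.016 × 0.3815 = 1.02270
Highest is cycle (3) at 1.0227 (>1, arbitrage).

1.0227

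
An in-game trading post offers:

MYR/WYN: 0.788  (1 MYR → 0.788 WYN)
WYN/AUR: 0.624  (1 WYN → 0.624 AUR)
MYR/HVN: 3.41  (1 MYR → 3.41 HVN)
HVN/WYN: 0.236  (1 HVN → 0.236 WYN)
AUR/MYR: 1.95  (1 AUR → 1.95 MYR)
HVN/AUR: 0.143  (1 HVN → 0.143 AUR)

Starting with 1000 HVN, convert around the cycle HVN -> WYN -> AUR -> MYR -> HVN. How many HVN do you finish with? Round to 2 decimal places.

1000 HVN × 0.236 = 236 WYN
236 WYN × 0.624 = 147.264 AUR
147.264 AUR × 1.95 = 287.1648 MYR
287.1648 MYR × 3.41 = 979.231968 HVN

979.23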